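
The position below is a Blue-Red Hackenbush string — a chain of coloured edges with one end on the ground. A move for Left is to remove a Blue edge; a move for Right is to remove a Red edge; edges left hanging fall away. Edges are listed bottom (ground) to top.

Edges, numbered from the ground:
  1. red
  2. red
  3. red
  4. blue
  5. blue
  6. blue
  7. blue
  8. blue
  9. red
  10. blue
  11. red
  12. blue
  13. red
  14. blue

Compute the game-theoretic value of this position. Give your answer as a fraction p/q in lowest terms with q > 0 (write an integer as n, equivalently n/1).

Build val(s[:k]) for k = 1..14, string s = red red red blue blue blue blue blue red blue red blue red blue.
edge 1 of 14 (red): {  | 0 } ⇒ -1
edge 2 of 14 (red): {  | -1 0 } ⇒ -2
edge 3 of 14 (red): {  | -2 -1 0 } ⇒ -3
edge 4 of 14 (blue): { -3 | -2 -1 0 } ⇒ -5/2
edge 5 of 14 (blue): { -3 -5/2 | -2 -1 0 } ⇒ -9/4
edge 6 of 14 (blue): { -3 -5/2 -9/4 | -2 -1 0 } ⇒ -17/8
edge 7 of 14 (blue): { -3 -5/2 -9/4 -17/8 | -2 -1 0 } ⇒ -33/16
edge 8 of 14 (blue): { -3 -5/2 -9/4 -17/8 -33/16 | -2 -1 0 } ⇒ -65/32
edge 9 of 14 (red): { -3 -5/2 -9/4 -17/8 -33/16 | -65/32 -2 -1 0 } ⇒ -131/64
edge 10 of 14 (blue): { -3 -5/2 -9/4 -17/8 -33/16 -131/64 | -65/32 -2 -1 0 } ⇒ -261/128
edge 11 of 14 (red): { -3 -5/2 -9/4 -17/8 -33/16 -131/64 | -261/128 -65/32 -2 -1 0 } ⇒ -523/256
edge 12 of 14 (blue): { -3 -5/2 -9/4 -17/8 -33/16 -131/64 -523/256 | -261/128 -65/32 -2 -1 0 } ⇒ -1045/512
edge 13 of 14 (red): { -3 -5/2 -9/4 -17/8 -33/16 -131/64 -523/256 | -1045/512 -261/128 -65/32 -2 -1 0 } ⇒ -2091/1024
edge 14 of 14 (blue): { -3 -5/2 -9/4 -17/8 -33/16 -131/64 -523/256 -2091/1024 | -1045/512 -261/128 -65/32 -2 -1 0 } ⇒ -4181/2048

-4181/2048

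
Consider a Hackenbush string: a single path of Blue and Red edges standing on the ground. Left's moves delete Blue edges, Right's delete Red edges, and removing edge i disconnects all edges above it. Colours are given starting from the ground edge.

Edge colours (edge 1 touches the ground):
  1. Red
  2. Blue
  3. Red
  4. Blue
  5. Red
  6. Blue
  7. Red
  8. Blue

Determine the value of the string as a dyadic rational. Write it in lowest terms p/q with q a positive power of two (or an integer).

1 of 8 · R · max L −∞ · min R 0 → -1
2 of 8 · RB · max L -1 · min R 0 → -1/2
3 of 8 · RBR · max L -1 · min R -1/2 → -3/4
4 of 8 · RBRB · max L -3/4 · min R -1/2 → -5/8
5 of 8 · RBRBR · max L -3/4 · min R -5/8 → -11/16
6 of 8 · RBRBRB · max L -11/16 · min R -5/8 → -21/32
7 of 8 · RBRBRBR · max L -11/16 · min R -21/32 → -43/64
8 of 8 · RBRBRBRB · max L -43/64 · min R -21/32 → -85/128

-85/128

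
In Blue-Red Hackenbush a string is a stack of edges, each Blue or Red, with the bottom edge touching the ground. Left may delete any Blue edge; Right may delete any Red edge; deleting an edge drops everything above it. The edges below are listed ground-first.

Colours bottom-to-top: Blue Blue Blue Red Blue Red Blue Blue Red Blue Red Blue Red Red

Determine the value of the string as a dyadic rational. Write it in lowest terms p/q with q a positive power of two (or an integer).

5545/2048

val_1 [B]  L=[0]  R=[(no moves)]  -> 1
val_2 [BB]  L=[0,1]  R=[(no moves)]  -> 2
val_3 [BBB]  L=[0,1,2]  R=[(no moves)]  -> 3
val_4 [BBBR]  L=[0,1,2]  R=[3]  -> 5/2
val_5 [BBBRB]  L=[0,1,2,5/2]  R=[3]  -> 11/4
val_6 [BBBRBR]  L=[0,1,2,5/2]  R=[11/4,3]  -> 21/8
val_7 [BBBRBRB]  L=[0,1,2,5/2,21/8]  R=[11/4,3]  -> 43/16
val_8 [BBBRBRBB]  L=[0,1,2,5/2,21/8,43/16]  R=[11/4,3]  -> 87/32
val_9 [BBBRBRBBR]  L=[0,1,2,5/2,21/8,43/16]  R=[87/32,11/4,3]  -> 173/64
val_10 [BBBRBRBBRB]  L=[0,1,2,5/2,21/8,43/16,173/64]  R=[87/32,11/4,3]  -> 347/128
val_11 [BBBRBRBBRBR]  L=[0,1,2,5/2,21/8,43/16,173/64]  R=[347/128,87/32,11/4,3]  -> 693/256
val_12 [BBBRBRBBRBRB]  L=[0,1,2,5/2,21/8,43/16,173/64,693/256]  R=[347/128,87/32,11/4,3]  -> 1387/512
val_13 [BBBRBRBBRBRBR]  L=[0,1,2,5/2,21/8,43/16,173/64,693/256]  R=[1387/512,347/128,87/32,11/4,3]  -> 2773/1024
val_14 [BBBRBRBBRBRBRR]  L=[0,1,2,5/2,21/8,43/16,173/64,693/256]  R=[2773/1024,1387/512,347/128,87/32,11/4,3]  -> 5545/2048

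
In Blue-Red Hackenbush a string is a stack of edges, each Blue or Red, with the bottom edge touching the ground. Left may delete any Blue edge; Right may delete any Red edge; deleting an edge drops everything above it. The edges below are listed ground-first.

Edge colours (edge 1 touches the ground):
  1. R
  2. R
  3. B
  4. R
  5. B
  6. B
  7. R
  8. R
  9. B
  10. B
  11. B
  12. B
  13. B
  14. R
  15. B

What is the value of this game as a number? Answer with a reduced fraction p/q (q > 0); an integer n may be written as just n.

R: Left { ∅ }, Right { 0 } — simplest -1
RR: Left { ∅ }, Right { -1 0 } — simplest -2
RRB: Left { -2 }, Right { -1 0 } — simplest -3/2
RRBR: Left { -2 }, Right { -3/2 -1 0 } — simplest -7/4
RRBRB: Left { -2 -7/4 }, Right { -3/2 -1 0 } — simplest -13/8
RRBRBB: Left { -2 -7/4 -13/8 }, Right { -3/2 -1 0 } — simplest -25/16
RRBRBBR: Left { -2 -7/4 -13/8 }, Right { -25/16 -3/2 -1 0 } — simplest -51/32
RRBRBBRR: Left { -2 -7/4 -13/8 }, Right { -51/32 -25/16 -3/2 -1 0 } — simplest -103/64
RRBRBBRRB: Left { -2 -7/4 -13/8 -103/64 }, Right { -51/32 -25/16 -3/2 -1 0 } — simplest -205/128
RRBRBBRRBB: Left { -2 -7/4 -13/8 -103/64 -205/128 }, Right { -51/32 -25/16 -3/2 -1 0 } — simplest -409/256
RRBRBBRRBBB: Left { -2 -7/4 -13/8 -103/64 -205/128 -409/256 }, Right { -51/32 -25/16 -3/2 -1 0 } — simplest -817/512
RRBRBBRRBBBB: Left { -2 -7/4 -13/8 -103/64 -205/128 -409/256 -817/512 }, Right { -51/32 -25/16 -3/2 -1 0 } — simplest -1633/1024
RRBRBBRRBBBBB: Left { -2 -7/4 -13/8 -103/64 -205/128 -409/256 -817/512 -1633/1024 }, Right { -51/32 -25/16 -3/2 -1 0 } — simplest -3265/2048
RRBRBBRRBBBBBR: Left { -2 -7/4 -13/8 -103/64 -205/128 -409/256 -817/512 -1633/1024 }, Right { -3265/2048 -51/32 -25/16 -3/2 -1 0 } — simplest -6531/4096
RRBRBBRRBBBBBRB: Left { -2 -7/4 -13/8 -103/64 -205/128 -409/256 -817/512 -1633/1024 -6531/4096 }, Right { -3265/2048 -51/32 -25/16 -3/2 -1 0 } — simplest -13061/8192

-13061/8192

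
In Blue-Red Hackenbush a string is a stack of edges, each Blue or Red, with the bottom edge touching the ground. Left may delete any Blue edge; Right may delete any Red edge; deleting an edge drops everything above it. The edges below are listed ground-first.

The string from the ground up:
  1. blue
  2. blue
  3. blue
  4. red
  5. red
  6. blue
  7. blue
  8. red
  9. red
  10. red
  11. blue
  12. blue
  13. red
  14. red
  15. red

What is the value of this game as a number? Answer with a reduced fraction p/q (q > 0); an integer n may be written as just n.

edge 1 of 15 (blue): { 0 | · } → 1
edge 2 of 15 (blue): { 0, 1 | · } → 2
edge 3 of 15 (blue): { 0, 1, 2 | · } → 3
edge 4 of 15 (red): { 0, 1, 2 | 3 } → 5/2
edge 5 of 15 (red): { 0, 1, 2 | 5/2, 3 } → 9/4
edge 6 of 15 (blue): { 0, 1, 2, 9/4 | 5/2, 3 } → 19/8
edge 7 of 15 (blue): { 0, 1, 2, 9/4, 19/8 | 5/2, 3 } → 39/16
edge 8 of 15 (red): { 0, 1, 2, 9/4, 19/8 | 39/16, 5/2, 3 } → 77/32
edge 9 of 15 (red): { 0, 1, 2, 9/4, 19/8 | 77/32, 39/16, 5/2, 3 } → 153/64
edge 10 of 15 (red): { 0, 1, 2, 9/4, 19/8 | 153/64, 77/32, 39/16, 5/2, 3 } → 305/128
edge 11 of 15 (blue): { 0, 1, 2, 9/4, 19/8, 305/128 | 153/64, 77/32, 39/16, 5/2, 3 } → 611/256
edge 12 of 15 (blue): { 0, 1, 2, 9/4, 19/8, 305/128, 611/256 | 153/64, 77/32, 39/16, 5/2, 3 } → 1223/512
edge 13 of 15 (red): { 0, 1, 2, 9/4, 19/8, 305/128, 611/256 | 1223/512, 153/64, 77/32, 39/16, 5/2, 3 } → 2445/1024
edge 14 of 15 (red): { 0, 1, 2, 9/4, 19/8, 305/128, 611/256 | 2445/1024, 1223/512, 153/64, 77/32, 39/16, 5/2, 3 } → 4889/2048
edge 15 of 15 (red): { 0, 1, 2, 9/4, 19/8, 305/128, 611/256 | 4889/2048, 2445/1024, 1223/512, 153/64, 77/32, 39/16, 5/2, 3 } → 9777/4096

9777/4096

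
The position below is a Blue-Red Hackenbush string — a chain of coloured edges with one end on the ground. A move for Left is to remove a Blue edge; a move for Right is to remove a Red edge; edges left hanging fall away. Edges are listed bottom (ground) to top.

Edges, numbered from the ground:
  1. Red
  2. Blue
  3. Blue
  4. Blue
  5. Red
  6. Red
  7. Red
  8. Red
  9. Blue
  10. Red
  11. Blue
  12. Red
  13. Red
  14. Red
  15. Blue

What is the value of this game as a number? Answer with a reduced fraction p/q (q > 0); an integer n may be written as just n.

R: Left {  }, Right { 0 } so simplest -1
RB: Left { -1 }, Right { 0 } so simplest -1/2
RBB: Left { -1; -1/2 }, Right { 0 } so simplest -1/4
RBBB: Left { -1; -1/2; -1/4 }, Right { 0 } so simplest -1/8
RBBBR: Left { -1; -1/2; -1/4 }, Right { -1/8; 0 } so simplest -3/16
RBBBRR: Left { -1; -1/2; -1/4 }, Right { -3/16; -1/8; 0 } so simplest -7/32
RBBBRRR: Left { -1; -1/2; -1/4 }, Right { -7/32; -3/16; -1/8; 0 } so simplest -15/64
RBBBRRRR: Left { -1; -1/2; -1/4 }, Right { -15/64; -7/32; -3/16; -1/8; 0 } so simplest -31/128
RBBBRRRRB: Left { -1; -1/2; -1/4; -31/128 }, Right { -15/64; -7/32; -3/16; -1/8; 0 } so simplest -61/256
RBBBRRRRBR: Left { -1; -1/2; -1/4; -31/128 }, Right { -61/256; -15/64; -7/32; -3/16; -1/8; 0 } so simplest -123/512
RBBBRRRRBRB: Left { -1; -1/2; -1/4; -31/128; -123/512 }, Right { -61/256; -15/64; -7/32; -3/16; -1/8; 0 } so simplest -245/1024
RBBBRRRRBRBR: Left { -1; -1/2; -1/4; -31/128; -123/512 }, Right { -245/1024; -61/256; -15/64; -7/32; -3/16; -1/8; 0 } so simplest -491/2048
RBBBRRRRBRBRR: Left { -1; -1/2; -1/4; -31/128; -123/512 }, Right { -491/2048; -245/1024; -61/256; -15/64; -7/32; -3/16; -1/8; 0 } so simplest -983/4096
RBBBRRRRBRBRRR: Left { -1; -1/2; -1/4; -31/128; -123/512 }, Right { -983/4096; -491/2048; -245/1024; -61/256; -15/64; -7/32; -3/16; -1/8; 0 } so simplest -1967/8192
RBBBRRRRBRBRRRB: Left { -1; -1/2; -1/4; -31/128; -123/512; -1967/8192 }, Right { -983/4096; -491/2048; -245/1024; -61/256; -15/64; -7/32; -3/16; -1/8; 0 } so simplest -3933/16384

-3933/16384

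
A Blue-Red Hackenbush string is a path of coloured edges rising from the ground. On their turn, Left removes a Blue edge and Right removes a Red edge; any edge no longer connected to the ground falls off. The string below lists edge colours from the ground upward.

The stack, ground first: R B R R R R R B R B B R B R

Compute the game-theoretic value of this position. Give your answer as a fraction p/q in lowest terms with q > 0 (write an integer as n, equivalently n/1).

-8011/8192

Prefix values for R B R R R R R B R B B R B R via {L|R} + simplicity:
1 of 14 · R · max L −∞ · min R 0 -> -1
2 of 14 · RB · max L -1 · min R 0 -> -1/2
3 of 14 · RBR · max L -1 · min R -1/2 -> -3/4
4 of 14 · RBRR · max L -1 · min R -3/4 -> -7/8
5 of 14 · RBRRR · max L -1 · min R -7/8 -> -15/16
6 of 14 · RBRRRR · max L -1 · min R -15/16 -> -31/32
7 of 14 · RBRRRRR · max L -1 · min R -31/32 -> -63/64
8 of 14 · RBRRRRRB · max L -63/64 · min R -31/32 -> -125/128
9 of 14 · RBRRRRRBR · max L -63/64 · min R -125/128 -> -251/256
10 of 14 · RBRRRRRBRB · max L -251/256 · min R -125/128 -> -501/512
11 of 14 · RBRRRRRBRBB · max L -501/512 · min R -125/128 -> -1001/1024
12 of 14 · RBRRRRRBRBBR · max L -501/512 · min R -1001/1024 -> -2003/2048
13 of 14 · RBRRRRRBRBBRB · max L -2003/2048 · min R -1001/1024 -> -4005/4096
14 of 14 · RBRRRRRBRBBRBR · max L -2003/2048 · min R -4005/4096 -> -8011/8192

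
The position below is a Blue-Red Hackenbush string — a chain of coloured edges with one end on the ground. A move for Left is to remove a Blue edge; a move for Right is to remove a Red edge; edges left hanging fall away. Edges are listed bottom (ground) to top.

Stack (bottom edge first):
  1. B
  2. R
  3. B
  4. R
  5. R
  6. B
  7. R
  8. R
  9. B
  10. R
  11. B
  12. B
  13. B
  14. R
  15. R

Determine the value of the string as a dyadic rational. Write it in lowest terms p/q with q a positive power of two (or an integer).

9401/16384

Recurse on prefixes of the 15-edge string B R B R R B R R B R B B B R R:
G_1 [B]  L=[0]  R=[∅]  ⇒ 1
G_2 [BR]  L=[0]  R=[1]  ⇒ 1/2
G_3 [BRB]  L=[0, 1/2]  R=[1]  ⇒ 3/4
G_4 [BRBR]  L=[0, 1/2]  R=[3/4, 1]  ⇒ 5/8
G_5 [BRBRR]  L=[0, 1/2]  R=[5/8, 3/4, 1]  ⇒ 9/16
G_6 [BRBRRB]  L=[0, 1/2, 9/16]  R=[5/8, 3/4, 1]  ⇒ 19/32
G_7 [BRBRRBR]  L=[0, 1/2, 9/16]  R=[19/32, 5/8, 3/4, 1]  ⇒ 37/64
G_8 [BRBRRBRR]  L=[0, 1/2, 9/16]  R=[37/64, 19/32, 5/8, 3/4, 1]  ⇒ 73/128
G_9 [BRBRRBRRB]  L=[0, 1/2, 9/16, 73/128]  R=[37/64, 19/32, 5/8, 3/4, 1]  ⇒ 147/256
G_10 [BRBRRBRRBR]  L=[0, 1/2, 9/16, 73/128]  R=[147/256, 37/64, 19/32, 5/8, 3/4, 1]  ⇒ 293/512
G_11 [BRBRRBRRBRB]  L=[0, 1/2, 9/16, 73/128, 293/512]  R=[147/256, 37/64, 19/32, 5/8, 3/4, 1]  ⇒ 587/1024
G_12 [BRBRRBRRBRBB]  L=[0, 1/2, 9/16, 73/128, 293/512, 587/1024]  R=[147/256, 37/64, 19/32, 5/8, 3/4, 1]  ⇒ 1175/2048
G_13 [BRBRRBRRBRBBB]  L=[0, 1/2, 9/16, 73/128, 293/512, 587/1024, 1175/2048]  R=[147/256, 37/64, 19/32, 5/8, 3/4, 1]  ⇒ 2351/4096
G_14 [BRBRRBRRBRBBBR]  L=[0, 1/2, 9/16, 73/128, 293/512, 587/1024, 1175/2048]  R=[2351/4096, 147/256, 37/64, 19/32, 5/8, 3/4, 1]  ⇒ 4701/8192
G_15 [BRBRRBRRBRBBBRR]  L=[0, 1/2, 9/16, 73/128, 293/512, 587/1024, 1175/2048]  R=[4701/8192, 2351/4096, 147/256, 37/64, 19/32, 5/8, 3/4, 1]  ⇒ 9401/16384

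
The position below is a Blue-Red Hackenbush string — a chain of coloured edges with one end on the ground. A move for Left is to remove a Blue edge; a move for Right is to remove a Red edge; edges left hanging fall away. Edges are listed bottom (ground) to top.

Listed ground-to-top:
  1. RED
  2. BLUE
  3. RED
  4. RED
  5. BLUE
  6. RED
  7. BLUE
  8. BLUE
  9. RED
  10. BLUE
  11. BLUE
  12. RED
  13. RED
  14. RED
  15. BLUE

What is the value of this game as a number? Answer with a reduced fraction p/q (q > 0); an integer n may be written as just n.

Build value(s[:k]) for k = 1..15, string s = RED BLUE RED RED BLUE RED BLUE BLUE RED BLUE BLUE RED RED RED BLUE.
step 1: add RED to get R; options L={ (no moves) } R={ 0 } = -1
step 2: add BLUE to get RB; options L={ -1 } R={ 0 } = -1/2
step 3: add RED to get RBR; options L={ -1 } R={ -1/2,0 } = -3/4
step 4: add RED to get RBRR; options L={ -1 } R={ -3/4,-1/2,0 } = -7/8
step 5: add BLUE to get RBRRB; options L={ -1,-7/8 } R={ -3/4,-1/2,0 } = -13/16
step 6: add RED to get RBRRBR; options L={ -1,-7/8 } R={ -13/16,-3/4,-1/2,0 } = -27/32
step 7: add BLUE to get RBRRBRB; options L={ -1,-7/8,-27/32 } R={ -13/16,-3/4,-1/2,0 } = -53/64
step 8: add BLUE to get RBRRBRBB; options L={ -1,-7/8,-27/32,-53/64 } R={ -13/16,-3/4,-1/2,0 } = -105/128
step 9: add RED to get RBRRBRBBR; options L={ -1,-7/8,-27/32,-53/64 } R={ -105/128,-13/16,-3/4,-1/2,0 } = -211/256
step 10: add BLUE to get RBRRBRBBRB; options L={ -1,-7/8,-27/32,-53/64,-211/256 } R={ -105/128,-13/16,-3/4,-1/2,0 } = -421/512
step 11: add BLUE to get RBRRBRBBRBB; options L={ -1,-7/8,-27/32,-53/64,-211/256,-421/512 } R={ -105/128,-13/16,-3/4,-1/2,0 } = -841/1024
step 12: add RED to get RBRRBRBBRBBR; options L={ -1,-7/8,-27/32,-53/64,-211/256,-421/512 } R={ -841/1024,-105/128,-13/16,-3/4,-1/2,0 } = -1683/2048
step 13: add RED to get RBRRBRBBRBBRR; options L={ -1,-7/8,-27/32,-53/64,-211/256,-421/512 } R={ -1683/2048,-841/1024,-105/128,-13/16,-3/4,-1/2,0 } = -3367/4096
step 14: add RED to get RBRRBRBBRBBRRR; options L={ -1,-7/8,-27/32,-53/64,-211/256,-421/512 } R={ -3367/4096,-1683/2048,-841/1024,-105/128,-13/16,-3/4,-1/2,0 } = -6735/8192
step 15: add BLUE to get RBRRBRBBRBBRRRB; options L={ -1,-7/8,-27/32,-53/64,-211/256,-421/512,-6735/8192 } R={ -3367/4096,-1683/2048,-841/1024,-105/128,-13/16,-3/4,-1/2,0 } = -13469/16384

-13469/16384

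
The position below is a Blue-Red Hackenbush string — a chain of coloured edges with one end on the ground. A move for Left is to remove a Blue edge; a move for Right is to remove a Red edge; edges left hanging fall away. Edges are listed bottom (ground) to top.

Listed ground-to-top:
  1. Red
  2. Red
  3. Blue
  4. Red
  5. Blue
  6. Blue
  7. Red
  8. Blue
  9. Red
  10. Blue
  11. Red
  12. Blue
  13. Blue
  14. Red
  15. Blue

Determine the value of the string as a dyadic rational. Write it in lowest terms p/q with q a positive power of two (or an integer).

-12965/8192

Prefix values for Red Red Blue Red Blue Blue Red Blue Red Blue Red Blue Blue Red Blue via {L|R} + simplicity:
step 1: add Red to get R; options L={ (no moves) } R={ 0 } gives -1
step 2: add Red to get RR; options L={ (no moves) } R={ -1, 0 } gives -2
step 3: add Blue to get RRB; options L={ -2 } R={ -1, 0 } gives -3/2
step 4: add Red to get RRBR; options L={ -2 } R={ -3/2, -1, 0 } gives -7/4
step 5: add Blue to get RRBRB; options L={ -2, -7/4 } R={ -3/2, -1, 0 } gives -13/8
step 6: add Blue to get RRBRBB; options L={ -2, -7/4, -13/8 } R={ -3/2, -1, 0 } gives -25/16
step 7: add Red to get RRBRBBR; options L={ -2, -7/4, -13/8 } R={ -25/16, -3/2, -1, 0 } gives -51/32
step 8: add Blue to get RRBRBBRB; options L={ -2, -7/4, -13/8, -51/32 } R={ -25/16, -3/2, -1, 0 } gives -101/64
step 9: add Red to get RRBRBBRBR; options L={ -2, -7/4, -13/8, -51/32 } R={ -101/64, -25/16, -3/2, -1, 0 } gives -203/128
step 10: add Blue to get RRBRBBRBRB; options L={ -2, -7/4, -13/8, -51/32, -203/128 } R={ -101/64, -25/16, -3/2, -1, 0 } gives -405/256
step 11: add Red to get RRBRBBRBRBR; options L={ -2, -7/4, -13/8, -51/32, -203/128 } R={ -405/256, -101/64, -25/16, -3/2, -1, 0 } gives -811/512
step 12: add Blue to get RRBRBBRBRBRB; options L={ -2, -7/4, -13/8, -51/32, -203/128, -811/512 } R={ -405/256, -101/64, -25/16, -3/2, -1, 0 } gives -1621/1024
step 13: add Blue to get RRBRBBRBRBRBB; options L={ -2, -7/4, -13/8, -51/32, -203/128, -811/512, -1621/1024 } R={ -405/256, -101/64, -25/16, -3/2, -1, 0 } gives -3241/2048
step 14: add Red to get RRBRBBRBRBRBBR; options L={ -2, -7/4, -13/8, -51/32, -203/128, -811/512, -1621/1024 } R={ -3241/2048, -405/256, -101/64, -25/16, -3/2, -1, 0 } gives -6483/4096
step 15: add Blue to get RRBRBBRBRBRBBRB; options L={ -2, -7/4, -13/8, -51/32, -203/128, -811/512, -1621/1024, -6483/4096 } R={ -3241/2048, -405/256, -101/64, -25/16, -3/2, -1, 0 } gives -12965/8192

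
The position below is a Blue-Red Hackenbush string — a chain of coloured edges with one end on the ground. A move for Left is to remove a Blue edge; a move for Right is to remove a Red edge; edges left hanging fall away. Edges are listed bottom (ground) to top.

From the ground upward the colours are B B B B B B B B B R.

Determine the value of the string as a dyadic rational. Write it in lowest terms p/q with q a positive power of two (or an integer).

Prefix values for B B B B B B B B B R via {L|R} + simplicity:
step 1: add B to get B; options L={ 0 } R={ · } => 1
step 2: add B to get BB; options L={ 0; 1 } R={ · } => 2
step 3: add B to get BBB; options L={ 0; 1; 2 } R={ · } => 3
step 4: add B to get BBBB; options L={ 0; 1; 2; 3 } R={ · } => 4
step 5: add B to get BBBBB; options L={ 0; 1; 2; 3; 4 } R={ · } => 5
step 6: add B to get BBBBBB; options L={ 0; 1; 2; 3; 4; 5 } R={ · } => 6
step 7: add B to get BBBBBBB; options L={ 0; 1; 2; 3; 4; 5; 6 } R={ · } => 7
step 8: add B to get BBBBBBBB; options L={ 0; 1; 2; 3; 4; 5; 6; 7 } R={ · } => 8
step 9: add B to get BBBBBBBBB; options L={ 0; 1; 2; 3; 4; 5; 6; 7; 8 } R={ · } => 9
step 10: add R to get BBBBBBBBBR; options L={ 0; 1; 2; 3; 4; 5; 6; 7; 8 } R={ 9 } => 17/2

17/2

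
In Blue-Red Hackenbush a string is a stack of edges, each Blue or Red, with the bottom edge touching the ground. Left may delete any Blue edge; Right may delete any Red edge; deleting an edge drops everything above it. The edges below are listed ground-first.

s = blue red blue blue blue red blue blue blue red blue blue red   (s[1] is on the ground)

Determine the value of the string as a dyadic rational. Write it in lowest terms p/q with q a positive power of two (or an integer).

3821/4096

Build G(s[:k]) for k = 1..13, string s = blue red blue blue blue red blue blue blue red blue blue red.
step 1: add blue to get b; options L={ 0 } R={ — } => 1
step 2: add red to get br; options L={ 0 } R={ 1 } => 1/2
step 3: add blue to get brb; options L={ 0,1/2 } R={ 1 } => 3/4
step 4: add blue to get brbb; options L={ 0,1/2,3/4 } R={ 1 } => 7/8
step 5: add blue to get brbbb; options L={ 0,1/2,3/4,7/8 } R={ 1 } => 15/16
step 6: add red to get brbbbr; options L={ 0,1/2,3/4,7/8 } R={ 15/16,1 } => 29/32
step 7: add blue to get brbbbrb; options L={ 0,1/2,3/4,7/8,29/32 } R={ 15/16,1 } => 59/64
step 8: add blue to get brbbbrbb; options L={ 0,1/2,3/4,7/8,29/32,59/64 } R={ 15/16,1 } => 119/128
step 9: add blue to get brbbbrbbb; options L={ 0,1/2,3/4,7/8,29/32,59/64,119/128 } R={ 15/16,1 } => 239/256
step 10: add red to get brbbbrbbbr; options L={ 0,1/2,3/4,7/8,29/32,59/64,119/128 } R={ 239/256,15/16,1 } => 477/512
step 11: add blue to get brbbbrbbbrb; options L={ 0,1/2,3/4,7/8,29/32,59/64,119/128,477/512 } R={ 239/256,15/16,1 } => 955/1024
step 12: add blue to get brbbbrbbbrbb; options L={ 0,1/2,3/4,7/8,29/32,59/64,119/128,477/512,955/1024 } R={ 239/256,15/16,1 } => 1911/2048
step 13: add red to get brbbbrbbbrbbr; options L={ 0,1/2,3/4,7/8,29/32,59/64,119/128,477/512,955/1024 } R={ 1911/2048,239/256,15/16,1 } => 3821/4096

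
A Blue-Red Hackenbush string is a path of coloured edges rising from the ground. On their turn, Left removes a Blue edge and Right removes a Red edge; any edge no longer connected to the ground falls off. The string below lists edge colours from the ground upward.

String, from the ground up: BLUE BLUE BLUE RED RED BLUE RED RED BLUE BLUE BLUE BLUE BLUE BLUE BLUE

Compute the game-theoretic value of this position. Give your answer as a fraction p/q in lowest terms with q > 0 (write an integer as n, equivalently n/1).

1 of 15 · B · max L 0 · min R +∞ gives 1
2 of 15 · BB · max L 1 · min R +∞ gives 2
3 of 15 · BBB · max L 2 · min R +∞ gives 3
4 of 15 · BBBR · max L 2 · min R 3 gives 5/2
5 of 15 · BBBRR · max L 2 · min R 5/2 gives 9/4
6 of 15 · BBBRRB · max L 9/4 · min R 5/2 gives 19/8
7 of 15 · BBBRRBR · max L 9/4 · min R 19/8 gives 37/16
8 of 15 · BBBRRBRR · max L 9/4 · min R 37/16 gives 73/32
9 of 15 · BBBRRBRRB · max L 73/32 · min R 37/16 gives 147/64
10 of 15 · BBBRRBRRBB · max L 147/64 · min R 37/16 gives 295/128
11 of 15 · BBBRRBRRBBB · max L 295/128 · min R 37/16 gives 591/256
12 of 15 · BBBRRBRRBBBB · max L 591/256 · min R 37/16 gives 1183/512
13 of 15 · BBBRRBRRBBBBB · max L 1183/512 · min R 37/16 gives 2367/1024
14 of 15 · BBBRRBRRBBBBBB · max L 2367/1024 · min R 37/16 gives 4735/2048
15 of 15 · BBBRRBRRBBBBBBB · max L 4735/2048 · min R 37/16 gives 9471/4096

9471/4096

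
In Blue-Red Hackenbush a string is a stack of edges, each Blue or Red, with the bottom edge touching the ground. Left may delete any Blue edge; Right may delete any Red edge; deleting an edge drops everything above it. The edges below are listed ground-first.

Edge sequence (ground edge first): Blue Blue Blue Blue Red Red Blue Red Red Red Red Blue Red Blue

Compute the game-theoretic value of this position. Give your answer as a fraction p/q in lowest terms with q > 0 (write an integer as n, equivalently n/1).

3339/1024

val(B) = { 0 | · } ⇒ 1
val(BB) = { 0; 1 | · } ⇒ 2
val(BBB) = { 0; 1; 2 | · } ⇒ 3
val(BBBB) = { 0; 1; 2; 3 | · } ⇒ 4
val(BBBBR) = { 0; 1; 2; 3 | 4 } ⇒ 7/2
val(BBBBRR) = { 0; 1; 2; 3 | 7/2; 4 } ⇒ 13/4
val(BBBBRRB) = { 0; 1; 2; 3; 13/4 | 7/2; 4 } ⇒ 27/8
val(BBBBRRBR) = { 0; 1; 2; 3; 13/4 | 27/8; 7/2; 4 } ⇒ 53/16
val(BBBBRRBRR) = { 0; 1; 2; 3; 13/4 | 53/16; 27/8; 7/2; 4 } ⇒ 105/32
val(BBBBRRBRRR) = { 0; 1; 2; 3; 13/4 | 105/32; 53/16; 27/8; 7/2; 4 } ⇒ 209/64
val(BBBBRRBRRRR) = { 0; 1; 2; 3; 13/4 | 209/64; 105/32; 53/16; 27/8; 7/2; 4 } ⇒ 417/128
val(BBBBRRBRRRRB) = { 0; 1; 2; 3; 13/4; 417/128 | 209/64; 105/32; 53/16; 27/8; 7/2; 4 } ⇒ 835/256
val(BBBBRRBRRRRBR) = { 0; 1; 2; 3; 13/4; 417/128 | 835/256; 209/64; 105/32; 53/16; 27/8; 7/2; 4 } ⇒ 1669/512
val(BBBBRRBRRRRBRB) = { 0; 1; 2; 3; 13/4; 417/128; 1669/512 | 835/256; 209/64; 105/32; 53/16; 27/8; 7/2; 4 } ⇒ 3339/1024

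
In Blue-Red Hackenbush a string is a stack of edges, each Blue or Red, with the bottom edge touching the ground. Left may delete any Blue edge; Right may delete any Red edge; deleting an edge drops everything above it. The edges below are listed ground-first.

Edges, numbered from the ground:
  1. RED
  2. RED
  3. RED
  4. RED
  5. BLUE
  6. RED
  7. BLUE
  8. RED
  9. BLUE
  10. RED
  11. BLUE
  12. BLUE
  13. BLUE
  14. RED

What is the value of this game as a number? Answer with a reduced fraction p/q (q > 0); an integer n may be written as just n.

edge 1 of 14 (RED): { none | 0 } ⇒ -1
edge 2 of 14 (RED): { none | -1 0 } ⇒ -2
edge 3 of 14 (RED): { none | -2 -1 0 } ⇒ -3
edge 4 of 14 (RED): { none | -3 -2 -1 0 } ⇒ -4
edge 5 of 14 (BLUE): { -4 | -3 -2 -1 0 } ⇒ -7/2
edge 6 of 14 (RED): { -4 | -7/2 -3 -2 -1 0 } ⇒ -15/4
edge 7 of 14 (BLUE): { -4 -15/4 | -7/2 -3 -2 -1 0 } ⇒ -29/8
edge 8 of 14 (RED): { -4 -15/4 | -29/8 -7/2 -3 -2 -1 0 } ⇒ -59/16
edge 9 of 14 (BLUE): { -4 -15/4 -59/16 | -29/8 -7/2 -3 -2 -1 0 } ⇒ -117/32
edge 10 of 14 (RED): { -4 -15/4 -59/16 | -117/32 -29/8 -7/2 -3 -2 -1 0 } ⇒ -235/64
edge 11 of 14 (BLUE): { -4 -15/4 -59/16 -235/64 | -117/32 -29/8 -7/2 -3 -2 -1 0 } ⇒ -469/128
edge 12 of 14 (BLUE): { -4 -15/4 -59/16 -235/64 -469/128 | -117/32 -29/8 -7/2 -3 -2 -1 0 } ⇒ -937/256
edge 13 of 14 (BLUE): { -4 -15/4 -59/16 -235/64 -469/128 -937/256 | -117/32 -29/8 -7/2 -3 -2 -1 0 } ⇒ -1873/512
edge 14 of 14 (RED): { -4 -15/4 -59/16 -235/64 -469/128 -937/256 | -1873/512 -117/32 -29/8 -7/2 -3 -2 -1 0 } ⇒ -3747/1024

-3747/1024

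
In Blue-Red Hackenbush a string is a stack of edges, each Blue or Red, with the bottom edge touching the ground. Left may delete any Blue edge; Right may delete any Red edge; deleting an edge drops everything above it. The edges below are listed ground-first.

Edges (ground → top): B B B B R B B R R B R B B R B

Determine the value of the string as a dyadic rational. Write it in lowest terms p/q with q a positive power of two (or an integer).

G(B) = { 0 | (no moves) } — 1
G(BB) = { 0 1 | (no moves) } — 2
G(BBB) = { 0 1 2 | (no moves) } — 3
G(BBBB) = { 0 1 2 3 | (no moves) } — 4
G(BBBBR) = { 0 1 2 3 | 4 } — 7/2
G(BBBBRB) = { 0 1 2 3 7/2 | 4 } — 15/4
G(BBBBRBB) = { 0 1 2 3 7/2 15/4 | 4 } — 31/8
G(BBBBRBBR) = { 0 1 2 3 7/2 15/4 | 31/8 4 } — 61/16
G(BBBBRBBRR) = { 0 1 2 3 7/2 15/4 | 61/16 31/8 4 } — 121/32
G(BBBBRBBRRB) = { 0 1 2 3 7/2 15/4 121/32 | 61/16 31/8 4 } — 243/64
G(BBBBRBBRRBR) = { 0 1 2 3 7/2 15/4 121/32 | 243/64 61/16 31/8 4 } — 485/128
G(BBBBRBBRRBRB) = { 0 1 2 3 7/2 15/4 121/32 485/128 | 243/64 61/16 31/8 4 } — 971/256
G(BBBBRBBRRBRBB) = { 0 1 2 3 7/2 15/4 121/32 485/128 971/256 | 243/64 61/16 31/8 4 } — 1943/512
G(BBBBRBBRRBRBBR) = { 0 1 2 3 7/2 15/4 121/32 485/128 971/256 | 1943/512 243/64 61/16 31/8 4 } — 3885/1024
G(BBBBRBBRRBRBBRB) = { 0 1 2 3 7/2 15/4 121/32 485/128 971/256 3885/1024 | 1943/512 243/64 61/16 31/8 4 } — 7771/2048

7771/2048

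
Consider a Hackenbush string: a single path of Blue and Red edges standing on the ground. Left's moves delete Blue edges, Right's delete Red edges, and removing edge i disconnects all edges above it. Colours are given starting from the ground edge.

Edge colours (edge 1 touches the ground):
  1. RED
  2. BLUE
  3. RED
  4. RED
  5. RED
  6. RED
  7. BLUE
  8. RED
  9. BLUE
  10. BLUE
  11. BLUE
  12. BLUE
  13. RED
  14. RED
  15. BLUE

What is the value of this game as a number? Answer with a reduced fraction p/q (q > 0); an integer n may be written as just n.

-15629/16384

step 1: add RED to get R; options L={ (no moves) } R={ 0 } ⇒ -1
step 2: add BLUE to get RB; options L={ -1 } R={ 0 } ⇒ -1/2
step 3: add RED to get RBR; options L={ -1 } R={ -1/2; 0 } ⇒ -3/4
step 4: add RED to get RBRR; options L={ -1 } R={ -3/4; -1/2; 0 } ⇒ -7/8
step 5: add RED to get RBRRR; options L={ -1 } R={ -7/8; -3/4; -1/2; 0 } ⇒ -15/16
step 6: add RED to get RBRRRR; options L={ -1 } R={ -15/16; -7/8; -3/4; -1/2; 0 } ⇒ -31/32
step 7: add BLUE to get RBRRRRB; options L={ -1; -31/32 } R={ -15/16; -7/8; -3/4; -1/2; 0 } ⇒ -61/64
step 8: add RED to get RBRRRRBR; options L={ -1; -31/32 } R={ -61/64; -15/16; -7/8; -3/4; -1/2; 0 } ⇒ -123/128
step 9: add BLUE to get RBRRRRBRB; options L={ -1; -31/32; -123/128 } R={ -61/64; -15/16; -7/8; -3/4; -1/2; 0 } ⇒ -245/256
step 10: add BLUE to get RBRRRRBRBB; options L={ -1; -31/32; -123/128; -245/256 } R={ -61/64; -15/16; -7/8; -3/4; -1/2; 0 } ⇒ -489/512
step 11: add BLUE to get RBRRRRBRBBB; options L={ -1; -31/32; -123/128; -245/256; -489/512 } R={ -61/64; -15/16; -7/8; -3/4; -1/2; 0 } ⇒ -977/1024
step 12: add BLUE to get RBRRRRBRBBBB; options L={ -1; -31/32; -123/128; -245/256; -489/512; -977/1024 } R={ -61/64; -15/16; -7/8; -3/4; -1/2; 0 } ⇒ -1953/2048
step 13: add RED to get RBRRRRBRBBBBR; options L={ -1; -31/32; -123/128; -245/256; -489/512; -977/1024 } R={ -1953/2048; -61/64; -15/16; -7/8; -3/4; -1/2; 0 } ⇒ -3907/4096
step 14: add RED to get RBRRRRBRBBBBRR; options L={ -1; -31/32; -123/128; -245/256; -489/512; -977/1024 } R={ -3907/4096; -1953/2048; -61/64; -15/16; -7/8; -3/4; -1/2; 0 } ⇒ -7815/8192
step 15: add BLUE to get RBRRRRBRBBBBRRB; options L={ -1; -31/32; -123/128; -245/256; -489/512; -977/1024; -7815/8192 } R={ -3907/4096; -1953/2048; -61/64; -15/16; -7/8; -3/4; -1/2; 0 } ⇒ -15629/16384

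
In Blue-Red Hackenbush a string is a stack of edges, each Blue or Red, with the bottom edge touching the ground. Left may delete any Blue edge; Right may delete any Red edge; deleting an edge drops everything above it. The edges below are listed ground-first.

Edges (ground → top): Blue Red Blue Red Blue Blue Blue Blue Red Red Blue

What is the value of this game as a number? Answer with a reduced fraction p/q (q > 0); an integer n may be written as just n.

Recurse on prefixes of the 11-edge string Blue Red Blue Red Blue Blue Blue Blue Red Red Blue:
1 of 11 · B · max L 0 · min R +∞ -> 1
2 of 11 · BR · max L 0 · min R 1 -> 1/2
3 of 11 · BRB · max L 1/2 · min R 1 -> 3/4
4 of 11 · BRBR · max L 1/2 · min R 3/4 -> 5/8
5 of 11 · BRBRB · max L 5/8 · min R 3/4 -> 11/16
6 of 11 · BRBRBB · max L 11/16 · min R 3/4 -> 23/32
7 of 11 · BRBRBBB · max L 23/32 · min R 3/4 -> 47/64
8 of 11 · BRBRBBBB · max L 47/64 · min R 3/4 -> 95/128
9 of 11 · BRBRBBBBR · max L 47/64 · min R 95/128 -> 189/256
10 of 11 · BRBRBBBBRR · max L 47/64 · min R 189/256 -> 377/512
11 of 11 · BRBRBBBBRRB · max L 377/512 · min R 189/256 -> 755/1024

755/1024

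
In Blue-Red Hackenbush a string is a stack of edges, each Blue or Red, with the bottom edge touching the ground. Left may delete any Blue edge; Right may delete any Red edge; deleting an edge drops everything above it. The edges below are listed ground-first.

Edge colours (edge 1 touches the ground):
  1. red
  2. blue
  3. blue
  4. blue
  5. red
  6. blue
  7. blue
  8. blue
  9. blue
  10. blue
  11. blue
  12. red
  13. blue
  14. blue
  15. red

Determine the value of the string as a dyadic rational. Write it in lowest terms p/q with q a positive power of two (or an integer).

r: Left { · }, Right { 0 } — simplest -1
rb: Left { -1 }, Right { 0 } — simplest -1/2
rbb: Left { -1; -1/2 }, Right { 0 } — simplest -1/4
rbbb: Left { -1; -1/2; -1/4 }, Right { 0 } — simplest -1/8
rbbbr: Left { -1; -1/2; -1/4 }, Right { -1/8; 0 } — simplest -3/16
rbbbrb: Left { -1; -1/2; -1/4; -3/16 }, Right { -1/8; 0 } — simplest -5/32
rbbbrbb: Left { -1; -1/2; -1/4; -3/16; -5/32 }, Right { -1/8; 0 } — simplest -9/64
rbbbrbbb: Left { -1; -1/2; -1/4; -3/16; -5/32; -9/64 }, Right { -1/8; 0 } — simplest -17/128
rbbbrbbbb: Left { -1; -1/2; -1/4; -3/16; -5/32; -9/64; -17/128 }, Right { -1/8; 0 } — simplest -33/256
rbbbrbbbbb: Left { -1; -1/2; -1/4; -3/16; -5/32; -9/64; -17/128; -33/256 }, Right { -1/8; 0 } — simplest -65/512
rbbbrbbbbbb: Left { -1; -1/2; -1/4; -3/16; -5/32; -9/64; -17/128; -33/256; -65/512 }, Right { -1/8; 0 } — simplest -129/1024
rbbbrbbbbbbr: Left { -1; -1/2; -1/4; -3/16; -5/32; -9/64; -17/128; -33/256; -65/512 }, Right { -129/1024; -1/8; 0 } — simplest -259/2048
rbbbrbbbbbbrb: Left { -1; -1/2; -1/4; -3/16; -5/32; -9/64; -17/128; -33/256; -65/512; -259/2048 }, Right { -129/1024; -1/8; 0 } — simplest -517/4096
rbbbrbbbbbbrbb: Left { -1; -1/2; -1/4; -3/16; -5/32; -9/64; -17/128; -33/256; -65/512; -259/2048; -517/4096 }, Right { -129/1024; -1/8; 0 } — simplest -1033/8192
rbbbrbbbbbbrbbr: Left { -1; -1/2; -1/4; -3/16; -5/32; -9/64; -17/128; -33/256; -65/512; -259/2048; -517/4096 }, Right { -1033/8192; -129/1024; -1/8; 0 } — simplest -2067/16384

-2067/16384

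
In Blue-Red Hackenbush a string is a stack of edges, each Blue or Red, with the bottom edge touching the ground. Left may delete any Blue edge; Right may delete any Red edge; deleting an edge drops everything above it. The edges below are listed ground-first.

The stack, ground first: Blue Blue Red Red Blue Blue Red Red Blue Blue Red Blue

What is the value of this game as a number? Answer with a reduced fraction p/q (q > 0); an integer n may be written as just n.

G(B) = { 0 | · } -> 1
G(BB) = { 0,1 | · } -> 2
G(BBR) = { 0,1 | 2 } -> 3/2
G(BBRR) = { 0,1 | 3/2,2 } -> 5/4
G(BBRRB) = { 0,1,5/4 | 3/2,2 } -> 11/8
G(BBRRBB) = { 0,1,5/4,11/8 | 3/2,2 } -> 23/16
G(BBRRBBR) = { 0,1,5/4,11/8 | 23/16,3/2,2 } -> 45/32
G(BBRRBBRR) = { 0,1,5/4,11/8 | 45/32,23/16,3/2,2 } -> 89/64
G(BBRRBBRRB) = { 0,1,5/4,11/8,89/64 | 45/32,23/16,3/2,2 } -> 179/128
G(BBRRBBRRBB) = { 0,1,5/4,11/8,89/64,179/128 | 45/32,23/16,3/2,2 } -> 359/256
G(BBRRBBRRBBR) = { 0,1,5/4,11/8,89/64,179/128 | 359/256,45/32,23/16,3/2,2 } -> 717/512
G(BBRRBBRRBBRB) = { 0,1,5/4,11/8,89/64,179/128,717/512 | 359/256,45/32,23/16,3/2,2 } -> 1435/1024

1435/1024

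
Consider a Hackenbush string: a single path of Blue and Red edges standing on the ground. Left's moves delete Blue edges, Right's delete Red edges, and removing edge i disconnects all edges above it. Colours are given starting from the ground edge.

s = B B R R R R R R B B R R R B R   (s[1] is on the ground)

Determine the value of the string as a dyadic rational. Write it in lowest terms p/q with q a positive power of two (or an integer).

8389/8192

B: Left { 0 }, Right { ∅ } => simplest 1
BB: Left { 0; 1 }, Right { ∅ } => simplest 2
BBR: Left { 0; 1 }, Right { 2 } => simplest 3/2
BBRR: Left { 0; 1 }, Right { 3/2; 2 } => simplest 5/4
BBRRR: Left { 0; 1 }, Right { 5/4; 3/2; 2 } => simplest 9/8
BBRRRR: Left { 0; 1 }, Right { 9/8; 5/4; 3/2; 2 } => simplest 17/16
BBRRRRR: Left { 0; 1 }, Right { 17/16; 9/8; 5/4; 3/2; 2 } => simplest 33/32
BBRRRRRR: Left { 0; 1 }, Right { 33/32; 17/16; 9/8; 5/4; 3/2; 2 } => simplest 65/64
BBRRRRRRB: Left { 0; 1; 65/64 }, Right { 33/32; 17/16; 9/8; 5/4; 3/2; 2 } => simplest 131/128
BBRRRRRRBB: Left { 0; 1; 65/64; 131/128 }, Right { 33/32; 17/16; 9/8; 5/4; 3/2; 2 } => simplest 263/256
BBRRRRRRBBR: Left { 0; 1; 65/64; 131/128 }, Right { 263/256; 33/32; 17/16; 9/8; 5/4; 3/2; 2 } => simplest 525/512
BBRRRRRRBBRR: Left { 0; 1; 65/64; 131/128 }, Right { 525/512; 263/256; 33/32; 17/16; 9/8; 5/4; 3/2; 2 } => simplest 1049/1024
BBRRRRRRBBRRR: Left { 0; 1; 65/64; 131/128 }, Right { 1049/1024; 525/512; 263/256; 33/32; 17/16; 9/8; 5/4; 3/2; 2 } => simplest 2097/2048
BBRRRRRRBBRRRB: Left { 0; 1; 65/64; 131/128; 2097/2048 }, Right { 1049/1024; 525/512; 263/256; 33/32; 17/16; 9/8; 5/4; 3/2; 2 } => simplest 4195/4096
BBRRRRRRBBRRRBR: Left { 0; 1; 65/64; 131/128; 2097/2048 }, Right { 4195/4096; 1049/1024; 525/512; 263/256; 33/32; 17/16; 9/8; 5/4; 3/2; 2 } => simplest 8389/8192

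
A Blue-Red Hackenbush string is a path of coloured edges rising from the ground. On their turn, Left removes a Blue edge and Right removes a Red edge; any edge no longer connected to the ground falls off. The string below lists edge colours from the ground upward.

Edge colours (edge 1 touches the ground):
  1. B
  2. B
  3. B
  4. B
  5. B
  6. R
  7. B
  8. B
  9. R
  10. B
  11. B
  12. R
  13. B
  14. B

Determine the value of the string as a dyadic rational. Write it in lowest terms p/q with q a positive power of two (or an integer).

2487/512

val(B) = { 0 | · } = 1
val(BB) = { 0; 1 | · } = 2
val(BBB) = { 0; 1; 2 | · } = 3
val(BBBB) = { 0; 1; 2; 3 | · } = 4
val(BBBBB) = { 0; 1; 2; 3; 4 | · } = 5
val(BBBBBR) = { 0; 1; 2; 3; 4 | 5 } = 9/2
val(BBBBBRB) = { 0; 1; 2; 3; 4; 9/2 | 5 } = 19/4
val(BBBBBRBB) = { 0; 1; 2; 3; 4; 9/2; 19/4 | 5 } = 39/8
val(BBBBBRBBR) = { 0; 1; 2; 3; 4; 9/2; 19/4 | 39/8; 5 } = 77/16
val(BBBBBRBBRB) = { 0; 1; 2; 3; 4; 9/2; 19/4; 77/16 | 39/8; 5 } = 155/32
val(BBBBBRBBRBB) = { 0; 1; 2; 3; 4; 9/2; 19/4; 77/16; 155/32 | 39/8; 5 } = 311/64
val(BBBBBRBBRBBR) = { 0; 1; 2; 3; 4; 9/2; 19/4; 77/16; 155/32 | 311/64; 39/8; 5 } = 621/128
val(BBBBBRBBRBBRB) = { 0; 1; 2; 3; 4; 9/2; 19/4; 77/16; 155/32; 621/128 | 311/64; 39/8; 5 } = 1243/256
val(BBBBBRBBRBBRBB) = { 0; 1; 2; 3; 4; 9/2; 19/4; 77/16; 155/32; 621/128; 1243/256 | 311/64; 39/8; 5 } = 2487/512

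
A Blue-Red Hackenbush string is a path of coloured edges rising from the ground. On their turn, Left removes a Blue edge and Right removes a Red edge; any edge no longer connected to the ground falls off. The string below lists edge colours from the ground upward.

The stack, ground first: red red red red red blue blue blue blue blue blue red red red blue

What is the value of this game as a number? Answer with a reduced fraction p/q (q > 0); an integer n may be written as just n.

-4125/1024

Prefix values for red red red red red blue blue blue blue blue blue red red red blue via {L|R} + simplicity:
edge 1 of 15 (red): { (no moves) | 0 } so -1
edge 2 of 15 (red): { (no moves) | -1; 0 } so -2
edge 3 of 15 (red): { (no moves) | -2; -1; 0 } so -3
edge 4 of 15 (red): { (no moves) | -3; -2; -1; 0 } so -4
edge 5 of 15 (red): { (no moves) | -4; -3; -2; -1; 0 } so -5
edge 6 of 15 (blue): { -5 | -4; -3; -2; -1; 0 } so -9/2
edge 7 of 15 (blue): { -5; -9/2 | -4; -3; -2; -1; 0 } so -17/4
edge 8 of 15 (blue): { -5; -9/2; -17/4 | -4; -3; -2; -1; 0 } so -33/8
edge 9 of 15 (blue): { -5; -9/2; -17/4; -33/8 | -4; -3; -2; -1; 0 } so -65/16
edge 10 of 15 (blue): { -5; -9/2; -17/4; -33/8; -65/16 | -4; -3; -2; -1; 0 } so -129/32
edge 11 of 15 (blue): { -5; -9/2; -17/4; -33/8; -65/16; -129/32 | -4; -3; -2; -1; 0 } so -257/64
edge 12 of 15 (red): { -5; -9/2; -17/4; -33/8; -65/16; -129/32 | -257/64; -4; -3; -2; -1; 0 } so -515/128
edge 13 of 15 (red): { -5; -9/2; -17/4; -33/8; -65/16; -129/32 | -515/128; -257/64; -4; -3; -2; -1; 0 } so -1031/256
edge 14 of 15 (red): { -5; -9/2; -17/4; -33/8; -65/16; -129/32 | -1031/256; -515/128; -257/64; -4; -3; -2; -1; 0 } so -2063/512
edge 15 of 15 (blue): { -5; -9/2; -17/4; -33/8; -65/16; -129/32; -2063/512 | -1031/256; -515/128; -257/64; -4; -3; -2; -1; 0 } so -4125/1024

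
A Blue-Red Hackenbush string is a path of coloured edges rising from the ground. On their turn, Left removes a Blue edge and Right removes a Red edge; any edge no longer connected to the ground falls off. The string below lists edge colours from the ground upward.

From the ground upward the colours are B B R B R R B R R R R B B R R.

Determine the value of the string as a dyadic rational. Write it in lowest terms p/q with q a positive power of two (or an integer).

B: Left { 0 }, Right { — } — simplest 1
BB: Left { 0,1 }, Right { — } — simplest 2
BBR: Left { 0,1 }, Right { 2 } — simplest 3/2
BBRB: Left { 0,1,3/2 }, Right { 2 } — simplest 7/4
BBRBR: Left { 0,1,3/2 }, Right { 7/4,2 } — simplest 13/8
BBRBRR: Left { 0,1,3/2 }, Right { 13/8,7/4,2 } — simplest 25/16
BBRBRRB: Left { 0,1,3/2,25/16 }, Right { 13/8,7/4,2 } — simplest 51/32
BBRBRRBR: Left { 0,1,3/2,25/16 }, Right { 51/32,13/8,7/4,2 } — simplest 101/64
BBRBRRBRR: Left { 0,1,3/2,25/16 }, Right { 101/64,51/32,13/8,7/4,2 } — simplest 201/128
BBRBRRBRRR: Left { 0,1,3/2,25/16 }, Right { 201/128,101/64,51/32,13/8,7/4,2 } — simplest 401/256
BBRBRRBRRRR: Left { 0,1,3/2,25/16 }, Right { 401/256,201/128,101/64,51/32,13/8,7/4,2 } — simplest 801/512
BBRBRRBRRRRB: Left { 0,1,3/2,25/16,801/512 }, Right { 401/256,201/128,101/64,51/32,13/8,7/4,2 } — simplest 1603/1024
BBRBRRBRRRRBB: Left { 0,1,3/2,25/16,801/512,1603/1024 }, Right { 401/256,201/128,101/64,51/32,13/8,7/4,2 } — simplest 3207/2048
BBRBRRBRRRRBBR: Left { 0,1,3/2,25/16,801/512,1603/1024 }, Right { 3207/2048,401/256,201/128,101/64,51/32,13/8,7/4,2 } — simplest 6413/4096
BBRBRRBRRRRBBRR: Left { 0,1,3/2,25/16,801/512,1603/1024 }, Right { 6413/4096,3207/2048,401/256,201/128,101/64,51/32,13/8,7/4,2 } — simplest 12825/8192

12825/8192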